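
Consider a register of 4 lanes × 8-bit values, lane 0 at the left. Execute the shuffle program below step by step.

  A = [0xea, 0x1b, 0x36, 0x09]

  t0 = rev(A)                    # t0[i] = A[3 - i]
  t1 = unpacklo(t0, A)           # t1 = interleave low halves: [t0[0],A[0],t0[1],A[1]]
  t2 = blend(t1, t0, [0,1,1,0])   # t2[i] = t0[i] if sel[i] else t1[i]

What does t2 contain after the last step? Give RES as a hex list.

→ t0 |09|36|1b|ea|
→ t1 |09|ea|36|1b|
→ t2 |09|36|1b|1b|

RES = [0x09, 0x36, 0x1b, 0x1b]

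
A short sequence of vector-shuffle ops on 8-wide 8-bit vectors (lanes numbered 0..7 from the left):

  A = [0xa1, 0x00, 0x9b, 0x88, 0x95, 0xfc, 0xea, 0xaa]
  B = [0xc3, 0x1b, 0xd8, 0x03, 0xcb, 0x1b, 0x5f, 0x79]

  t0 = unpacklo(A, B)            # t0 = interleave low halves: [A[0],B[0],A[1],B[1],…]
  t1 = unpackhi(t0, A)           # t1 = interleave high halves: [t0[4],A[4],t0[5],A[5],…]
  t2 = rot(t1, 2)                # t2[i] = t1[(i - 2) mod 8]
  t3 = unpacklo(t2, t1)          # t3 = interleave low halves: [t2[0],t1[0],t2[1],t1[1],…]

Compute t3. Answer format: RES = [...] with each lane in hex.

t0 = [0xa1, 0xc3, 0x00, 0x1b, 0x9b, 0xd8, 0x88, 0x03]
t1 = [0x9b, 0x95, 0xd8, 0xfc, 0x88, 0xea, 0x03, 0xaa]
t2 = [0x03, 0xaa, 0x9b, 0x95, 0xd8, 0xfc, 0x88, 0xea]
t3 = [0x03, 0x9b, 0xaa, 0x95, 0x9b, 0xd8, 0x95, 0xfc]

RES = [ 0x03  0x9b  0xaa  0x95  0x9b  0xd8  0x95  0xfc ]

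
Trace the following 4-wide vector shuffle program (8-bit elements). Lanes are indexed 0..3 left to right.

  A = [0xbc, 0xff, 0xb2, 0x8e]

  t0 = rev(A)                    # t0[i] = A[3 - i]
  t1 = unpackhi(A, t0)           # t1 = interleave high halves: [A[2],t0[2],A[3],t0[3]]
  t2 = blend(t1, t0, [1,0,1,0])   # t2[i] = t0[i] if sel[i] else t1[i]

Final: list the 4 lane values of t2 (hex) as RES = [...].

t0 = [0x8e, 0xb2, 0xff, 0xbc]
t1 = [0xb2, 0xff, 0x8e, 0xbc]
t2 = [0x8e, 0xff, 0xff, 0xbc]

RES = [ 0x8e  0xff  0xff  0xbc ]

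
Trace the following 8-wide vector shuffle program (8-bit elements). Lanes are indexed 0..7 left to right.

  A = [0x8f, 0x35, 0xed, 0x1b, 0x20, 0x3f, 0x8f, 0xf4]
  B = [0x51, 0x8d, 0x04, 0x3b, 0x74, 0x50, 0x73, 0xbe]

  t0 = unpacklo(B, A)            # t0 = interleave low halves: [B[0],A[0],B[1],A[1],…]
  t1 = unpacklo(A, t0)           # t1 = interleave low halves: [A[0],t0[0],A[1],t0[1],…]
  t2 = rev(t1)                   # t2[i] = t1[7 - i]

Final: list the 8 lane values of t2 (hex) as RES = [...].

→ t0 |51|8f|8d|35|04|ed|3b|1b|
→ t1 |8f|51|35|8f|ed|8d|1b|35|
→ t2 |35|1b|8d|ed|8f|35|51|8f|

RES = [0x35, 0x1b, 0x8d, 0xed, 0x8f, 0x35, 0x51, 0x8f]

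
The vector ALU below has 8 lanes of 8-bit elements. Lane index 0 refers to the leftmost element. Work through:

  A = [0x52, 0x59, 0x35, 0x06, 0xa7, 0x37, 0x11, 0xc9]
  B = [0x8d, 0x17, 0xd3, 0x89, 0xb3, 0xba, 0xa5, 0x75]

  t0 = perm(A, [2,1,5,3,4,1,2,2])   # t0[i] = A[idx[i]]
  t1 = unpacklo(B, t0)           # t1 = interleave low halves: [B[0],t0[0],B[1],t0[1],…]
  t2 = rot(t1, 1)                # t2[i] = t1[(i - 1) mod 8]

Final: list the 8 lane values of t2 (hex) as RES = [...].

RES = [0x06, 0x8d, 0x35, 0x17, 0x59, 0xd3, 0x37, 0x89]

t0 = [0x35, 0x59, 0x37, 0x06, 0xa7, 0x59, 0x35, 0x35]
t1 = [0x8d, 0x35, 0x17, 0x59, 0xd3, 0x37, 0x89, 0x06]
t2 = [0x06, 0x8d, 0x35, 0x17, 0x59, 0xd3, 0x37, 0x89]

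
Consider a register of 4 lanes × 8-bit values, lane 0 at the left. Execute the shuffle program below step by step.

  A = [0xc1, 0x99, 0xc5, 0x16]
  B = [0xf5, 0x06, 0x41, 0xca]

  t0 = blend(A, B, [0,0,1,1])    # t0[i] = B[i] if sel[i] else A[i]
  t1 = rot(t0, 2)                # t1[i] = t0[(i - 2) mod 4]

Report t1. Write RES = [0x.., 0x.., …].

  t0: c1 99 41 ca
  t1: 41 ca c1 99

RES = [0x41, 0xca, 0xc1, 0x99]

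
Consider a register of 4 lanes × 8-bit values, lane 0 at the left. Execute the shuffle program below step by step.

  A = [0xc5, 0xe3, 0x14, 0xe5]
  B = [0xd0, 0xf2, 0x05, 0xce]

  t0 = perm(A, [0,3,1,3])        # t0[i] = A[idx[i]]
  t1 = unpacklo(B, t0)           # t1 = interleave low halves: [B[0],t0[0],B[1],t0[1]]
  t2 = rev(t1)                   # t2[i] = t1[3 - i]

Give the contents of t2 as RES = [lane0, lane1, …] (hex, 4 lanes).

RES = [ 0xe5  0xf2  0xc5  0xd0 ]

→ t0 |c5|e5|e3|e5|
→ t1 |d0|c5|f2|e5|
→ t2 |e5|f2|c5|d0|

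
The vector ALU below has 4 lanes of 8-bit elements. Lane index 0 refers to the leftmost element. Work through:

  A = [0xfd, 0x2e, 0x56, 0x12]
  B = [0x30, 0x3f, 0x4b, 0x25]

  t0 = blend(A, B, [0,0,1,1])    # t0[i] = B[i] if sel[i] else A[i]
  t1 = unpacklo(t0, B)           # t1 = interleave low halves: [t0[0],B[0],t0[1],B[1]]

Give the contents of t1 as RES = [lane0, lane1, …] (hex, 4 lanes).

RES = [0xfd, 0x30, 0x2e, 0x3f]

t0 = [0xfd, 0x2e, 0x4b, 0x25]
t1 = [0xfd, 0x30, 0x2e, 0x3f]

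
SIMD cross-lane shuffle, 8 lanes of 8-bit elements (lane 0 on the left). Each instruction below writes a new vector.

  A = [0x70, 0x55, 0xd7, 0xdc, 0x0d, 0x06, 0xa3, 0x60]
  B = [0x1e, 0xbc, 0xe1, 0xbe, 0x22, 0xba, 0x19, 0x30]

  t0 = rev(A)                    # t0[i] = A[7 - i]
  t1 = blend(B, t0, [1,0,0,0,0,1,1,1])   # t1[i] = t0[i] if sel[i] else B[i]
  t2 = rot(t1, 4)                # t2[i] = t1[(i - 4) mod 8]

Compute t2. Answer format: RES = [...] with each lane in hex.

→ t0 |60|a3|06|0d|dc|d7|55|70|
→ t1 |60|bc|e1|be|22|d7|55|70|
→ t2 |22|d7|55|70|60|bc|e1|be|

RES = [ 0x22  0xd7  0x55  0x70  0x60  0xbc  0xe1  0xbe ]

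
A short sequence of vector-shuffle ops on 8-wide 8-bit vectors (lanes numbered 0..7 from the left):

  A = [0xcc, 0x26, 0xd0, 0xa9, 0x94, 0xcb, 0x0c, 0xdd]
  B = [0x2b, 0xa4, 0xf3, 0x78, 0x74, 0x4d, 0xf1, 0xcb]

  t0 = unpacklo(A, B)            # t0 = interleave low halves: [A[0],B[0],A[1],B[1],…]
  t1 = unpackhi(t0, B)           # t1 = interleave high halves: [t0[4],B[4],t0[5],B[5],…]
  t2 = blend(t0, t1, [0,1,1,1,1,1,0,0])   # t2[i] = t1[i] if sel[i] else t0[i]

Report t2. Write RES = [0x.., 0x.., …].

t0 = [0xcc, 0x2b, 0x26, 0xa4, 0xd0, 0xf3, 0xa9, 0x78]
t1 = [0xd0, 0x74, 0xf3, 0x4d, 0xa9, 0xf1, 0x78, 0xcb]
t2 = [0xcc, 0x74, 0xf3, 0x4d, 0xa9, 0xf1, 0xa9, 0x78]

RES = [0xcc, 0x74, 0xf3, 0x4d, 0xa9, 0xf1, 0xa9, 0x78]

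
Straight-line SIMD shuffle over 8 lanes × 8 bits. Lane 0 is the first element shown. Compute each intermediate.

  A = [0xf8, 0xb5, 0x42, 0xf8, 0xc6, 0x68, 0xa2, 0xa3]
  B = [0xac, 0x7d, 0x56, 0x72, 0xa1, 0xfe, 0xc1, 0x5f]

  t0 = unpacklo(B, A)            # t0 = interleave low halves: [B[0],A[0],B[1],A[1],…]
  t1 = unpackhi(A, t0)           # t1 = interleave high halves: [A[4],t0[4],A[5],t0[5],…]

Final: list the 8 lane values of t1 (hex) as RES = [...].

  t0: ac f8 7d b5 56 42 72 f8
  t1: c6 56 68 42 a2 72 a3 f8

RES = [ 0xc6  0x56  0x68  0x42  0xa2  0x72  0xa3  0xf8 ]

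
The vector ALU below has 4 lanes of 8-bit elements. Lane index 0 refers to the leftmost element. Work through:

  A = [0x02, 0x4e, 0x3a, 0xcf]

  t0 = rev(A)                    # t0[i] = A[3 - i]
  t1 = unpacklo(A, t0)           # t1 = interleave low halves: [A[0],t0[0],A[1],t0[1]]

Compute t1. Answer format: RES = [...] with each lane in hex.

RES = [0x02, 0xcf, 0x4e, 0x3a]

→ t0 |cf|3a|4e|02|
→ t1 |02|cf|4e|3a|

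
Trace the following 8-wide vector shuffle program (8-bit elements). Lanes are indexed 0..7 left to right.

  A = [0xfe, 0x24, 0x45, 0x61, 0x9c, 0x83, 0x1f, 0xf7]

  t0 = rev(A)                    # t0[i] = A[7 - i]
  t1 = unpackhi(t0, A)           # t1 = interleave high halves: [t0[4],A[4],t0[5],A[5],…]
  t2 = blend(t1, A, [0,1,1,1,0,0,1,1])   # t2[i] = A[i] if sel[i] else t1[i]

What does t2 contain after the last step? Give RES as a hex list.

→ t0 |f7|1f|83|9c|61|45|24|fe|
→ t1 |61|9c|45|83|24|1f|fe|f7|
→ t2 |61|24|45|61|24|1f|1f|f7|

RES = [0x61, 0x24, 0x45, 0x61, 0x24, 0x1f, 0x1f, 0xf7]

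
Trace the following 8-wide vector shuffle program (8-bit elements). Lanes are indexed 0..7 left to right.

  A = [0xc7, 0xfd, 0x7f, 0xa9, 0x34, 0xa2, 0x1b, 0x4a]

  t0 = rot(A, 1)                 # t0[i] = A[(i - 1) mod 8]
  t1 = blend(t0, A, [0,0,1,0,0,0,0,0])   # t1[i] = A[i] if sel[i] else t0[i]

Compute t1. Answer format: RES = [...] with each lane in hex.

  t0: 4a c7 fd 7f a9 34 a2 1b
  t1: 4a c7 7f 7f a9 34 a2 1b

RES = [0x4a, 0xc7, 0x7f, 0x7f, 0xa9, 0x34, 0xa2, 0x1b]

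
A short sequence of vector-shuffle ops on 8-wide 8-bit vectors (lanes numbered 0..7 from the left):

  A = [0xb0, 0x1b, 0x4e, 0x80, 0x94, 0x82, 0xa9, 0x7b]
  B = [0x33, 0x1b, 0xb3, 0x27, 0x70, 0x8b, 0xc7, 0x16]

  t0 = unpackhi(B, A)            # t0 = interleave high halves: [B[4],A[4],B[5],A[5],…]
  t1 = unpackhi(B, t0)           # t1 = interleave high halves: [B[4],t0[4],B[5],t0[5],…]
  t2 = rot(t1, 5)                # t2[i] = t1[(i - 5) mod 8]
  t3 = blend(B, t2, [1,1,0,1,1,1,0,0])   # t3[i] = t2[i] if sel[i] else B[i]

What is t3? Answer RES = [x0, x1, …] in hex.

t0 = [0x70, 0x94, 0x8b, 0x82, 0xc7, 0xa9, 0x16, 0x7b]
t1 = [0x70, 0xc7, 0x8b, 0xa9, 0xc7, 0x16, 0x16, 0x7b]
t2 = [0xa9, 0xc7, 0x16, 0x16, 0x7b, 0x70, 0xc7, 0x8b]
t3 = [0xa9, 0xc7, 0xb3, 0x16, 0x7b, 0x70, 0xc7, 0x16]

RES = [0xa9, 0xc7, 0xb3, 0x16, 0x7b, 0x70, 0xc7, 0x16]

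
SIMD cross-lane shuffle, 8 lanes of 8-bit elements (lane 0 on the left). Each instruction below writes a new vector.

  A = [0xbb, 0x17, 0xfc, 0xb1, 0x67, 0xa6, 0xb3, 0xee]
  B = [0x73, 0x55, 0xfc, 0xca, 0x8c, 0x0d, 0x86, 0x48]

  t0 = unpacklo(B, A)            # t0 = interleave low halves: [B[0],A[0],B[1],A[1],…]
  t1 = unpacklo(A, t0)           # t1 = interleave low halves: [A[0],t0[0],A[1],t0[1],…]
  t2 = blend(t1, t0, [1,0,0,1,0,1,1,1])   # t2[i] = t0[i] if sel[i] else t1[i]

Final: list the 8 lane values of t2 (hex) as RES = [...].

RES = [0x73, 0x73, 0x17, 0x17, 0xfc, 0xfc, 0xca, 0xb1]

  t0: 73 bb 55 17 fc fc ca b1
  t1: bb 73 17 bb fc 55 b1 17
  t2: 73 73 17 17 fc fc ca b1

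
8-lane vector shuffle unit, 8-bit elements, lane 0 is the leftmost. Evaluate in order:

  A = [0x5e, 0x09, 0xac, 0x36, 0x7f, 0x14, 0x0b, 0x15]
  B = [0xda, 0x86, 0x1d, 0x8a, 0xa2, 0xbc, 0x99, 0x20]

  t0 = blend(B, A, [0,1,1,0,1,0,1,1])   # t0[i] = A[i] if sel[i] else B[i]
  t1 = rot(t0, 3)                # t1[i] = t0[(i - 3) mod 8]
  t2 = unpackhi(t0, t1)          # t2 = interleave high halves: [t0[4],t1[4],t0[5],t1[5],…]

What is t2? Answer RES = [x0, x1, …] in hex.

t0 = [0xda, 0x09, 0xac, 0x8a, 0x7f, 0xbc, 0x0b, 0x15]
t1 = [0xbc, 0x0b, 0x15, 0xda, 0x09, 0xac, 0x8a, 0x7f]
t2 = [0x7f, 0x09, 0xbc, 0xac, 0x0b, 0x8a, 0x15, 0x7f]

RES = [0x7f, 0x09, 0xbc, 0xac, 0x0b, 0x8a, 0x15, 0x7f]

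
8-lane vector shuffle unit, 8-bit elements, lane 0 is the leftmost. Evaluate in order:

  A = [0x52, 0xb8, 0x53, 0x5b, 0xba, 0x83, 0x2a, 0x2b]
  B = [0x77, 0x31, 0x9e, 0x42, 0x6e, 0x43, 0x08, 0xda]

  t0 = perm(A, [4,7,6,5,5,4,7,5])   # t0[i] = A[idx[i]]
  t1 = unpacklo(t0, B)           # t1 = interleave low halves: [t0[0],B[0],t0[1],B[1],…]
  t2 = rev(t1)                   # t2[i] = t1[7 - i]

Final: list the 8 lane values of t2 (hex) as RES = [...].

RES = [ 0x42  0x83  0x9e  0x2a  0x31  0x2b  0x77  0xba ]

t0 = [0xba, 0x2b, 0x2a, 0x83, 0x83, 0xba, 0x2b, 0x83]
t1 = [0xba, 0x77, 0x2b, 0x31, 0x2a, 0x9e, 0x83, 0x42]
t2 = [0x42, 0x83, 0x9e, 0x2a, 0x31, 0x2b, 0x77, 0xba]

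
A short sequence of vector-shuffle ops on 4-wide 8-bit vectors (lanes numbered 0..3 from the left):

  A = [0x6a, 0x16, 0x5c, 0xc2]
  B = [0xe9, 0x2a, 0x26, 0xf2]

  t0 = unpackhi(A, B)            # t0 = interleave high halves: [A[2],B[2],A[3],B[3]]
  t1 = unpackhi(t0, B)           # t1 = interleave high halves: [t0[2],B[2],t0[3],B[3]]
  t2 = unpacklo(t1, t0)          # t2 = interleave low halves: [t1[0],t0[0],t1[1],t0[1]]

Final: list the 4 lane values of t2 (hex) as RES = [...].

RES = [ 0xc2  0x5c  0x26  0x26 ]

→ t0 |5c|26|c2|f2|
→ t1 |c2|26|f2|f2|
→ t2 |c2|5c|26|26|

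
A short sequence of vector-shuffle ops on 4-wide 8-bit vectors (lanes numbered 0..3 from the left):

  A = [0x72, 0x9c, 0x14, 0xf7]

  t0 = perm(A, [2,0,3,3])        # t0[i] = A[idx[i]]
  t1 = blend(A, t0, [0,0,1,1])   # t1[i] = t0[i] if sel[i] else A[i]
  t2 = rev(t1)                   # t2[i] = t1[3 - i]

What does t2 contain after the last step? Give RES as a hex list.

RES = [0xf7, 0xf7, 0x9c, 0x72]

t0 = [0x14, 0x72, 0xf7, 0xf7]
t1 = [0x72, 0x9c, 0xf7, 0xf7]
t2 = [0xf7, 0xf7, 0x9c, 0x72]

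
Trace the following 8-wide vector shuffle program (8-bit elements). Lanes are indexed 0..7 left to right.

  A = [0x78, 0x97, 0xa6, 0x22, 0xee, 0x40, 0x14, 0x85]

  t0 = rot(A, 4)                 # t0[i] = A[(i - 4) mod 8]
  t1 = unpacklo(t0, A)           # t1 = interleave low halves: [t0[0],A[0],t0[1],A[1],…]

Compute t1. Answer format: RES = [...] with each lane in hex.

t0 = [0xee, 0x40, 0x14, 0x85, 0x78, 0x97, 0xa6, 0x22]
t1 = [0xee, 0x78, 0x40, 0x97, 0x14, 0xa6, 0x85, 0x22]

RES = [0xee, 0x78, 0x40, 0x97, 0x14, 0xa6, 0x85, 0x22]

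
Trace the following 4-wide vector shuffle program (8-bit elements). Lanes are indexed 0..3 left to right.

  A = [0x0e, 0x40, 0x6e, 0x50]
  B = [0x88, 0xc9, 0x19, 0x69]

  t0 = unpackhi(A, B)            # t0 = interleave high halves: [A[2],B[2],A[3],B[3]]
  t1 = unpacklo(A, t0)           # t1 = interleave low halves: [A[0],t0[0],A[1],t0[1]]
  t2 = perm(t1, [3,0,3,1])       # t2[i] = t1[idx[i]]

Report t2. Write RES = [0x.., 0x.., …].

  t0: 6e 19 50 69
  t1: 0e 6e 40 19
  t2: 19 0e 19 6e

RES = [ 0x19  0x0e  0x19  0x6e ]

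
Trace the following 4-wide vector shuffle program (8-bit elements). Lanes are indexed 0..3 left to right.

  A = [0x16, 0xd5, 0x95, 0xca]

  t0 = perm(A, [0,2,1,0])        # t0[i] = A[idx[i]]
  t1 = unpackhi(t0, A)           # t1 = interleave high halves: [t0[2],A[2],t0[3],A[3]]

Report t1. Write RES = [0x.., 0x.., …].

t0 = [0x16, 0x95, 0xd5, 0x16]
t1 = [0xd5, 0x95, 0x16, 0xca]

RES = [ 0xd5  0x95  0x16  0xca ]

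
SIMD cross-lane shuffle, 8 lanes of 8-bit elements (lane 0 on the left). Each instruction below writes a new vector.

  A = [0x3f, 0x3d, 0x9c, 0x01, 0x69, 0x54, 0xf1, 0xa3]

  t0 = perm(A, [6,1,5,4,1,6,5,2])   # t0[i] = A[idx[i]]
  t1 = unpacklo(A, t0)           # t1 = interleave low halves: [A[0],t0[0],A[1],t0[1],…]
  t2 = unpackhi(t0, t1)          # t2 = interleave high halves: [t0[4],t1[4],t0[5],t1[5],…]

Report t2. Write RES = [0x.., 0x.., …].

  t0: f1 3d 54 69 3d f1 54 9c
  t1: 3f f1 3d 3d 9c 54 01 69
  t2: 3d 9c f1 54 54 01 9c 69

RES = [ 0x3d  0x9c  0xf1  0x54  0x54  0x01  0x9c  0x69 ]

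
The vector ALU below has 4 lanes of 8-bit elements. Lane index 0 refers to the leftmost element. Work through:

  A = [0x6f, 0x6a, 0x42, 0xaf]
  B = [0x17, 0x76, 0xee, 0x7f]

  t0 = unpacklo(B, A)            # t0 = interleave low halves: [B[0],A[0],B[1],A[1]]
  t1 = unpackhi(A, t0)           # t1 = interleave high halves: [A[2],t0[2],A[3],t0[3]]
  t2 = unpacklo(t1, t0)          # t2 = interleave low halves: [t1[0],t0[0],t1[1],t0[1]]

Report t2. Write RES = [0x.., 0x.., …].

RES = [ 0x42  0x17  0x76  0x6f ]

t0 = [0x17, 0x6f, 0x76, 0x6a]
t1 = [0x42, 0x76, 0xaf, 0x6a]
t2 = [0x42, 0x17, 0x76, 0x6f]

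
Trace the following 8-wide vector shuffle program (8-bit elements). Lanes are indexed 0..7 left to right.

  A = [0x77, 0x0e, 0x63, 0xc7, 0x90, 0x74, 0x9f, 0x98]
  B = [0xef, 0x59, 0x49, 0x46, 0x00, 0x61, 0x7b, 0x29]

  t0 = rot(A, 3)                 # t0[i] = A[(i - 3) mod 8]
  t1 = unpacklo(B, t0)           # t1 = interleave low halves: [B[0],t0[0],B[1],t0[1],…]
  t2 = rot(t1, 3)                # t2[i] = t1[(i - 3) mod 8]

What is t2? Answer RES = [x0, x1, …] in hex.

→ t0 |74|9f|98|77|0e|63|c7|90|
→ t1 |ef|74|59|9f|49|98|46|77|
→ t2 |98|46|77|ef|74|59|9f|49|

RES = [ 0x98  0x46  0x77  0xef  0x74  0x59  0x9f  0x49 ]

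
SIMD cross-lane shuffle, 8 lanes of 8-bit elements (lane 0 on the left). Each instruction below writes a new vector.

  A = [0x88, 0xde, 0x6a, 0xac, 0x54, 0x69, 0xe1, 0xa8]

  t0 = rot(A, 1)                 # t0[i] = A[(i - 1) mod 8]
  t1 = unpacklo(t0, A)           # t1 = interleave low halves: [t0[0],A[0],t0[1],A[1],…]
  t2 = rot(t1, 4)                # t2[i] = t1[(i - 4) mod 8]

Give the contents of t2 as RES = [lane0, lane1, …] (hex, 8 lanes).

RES = [ 0xde  0x6a  0x6a  0xac  0xa8  0x88  0x88  0xde ]

  t0: a8 88 de 6a ac 54 69 e1
  t1: a8 88 88 de de 6a 6a ac
  t2: de 6a 6a ac a8 88 88 de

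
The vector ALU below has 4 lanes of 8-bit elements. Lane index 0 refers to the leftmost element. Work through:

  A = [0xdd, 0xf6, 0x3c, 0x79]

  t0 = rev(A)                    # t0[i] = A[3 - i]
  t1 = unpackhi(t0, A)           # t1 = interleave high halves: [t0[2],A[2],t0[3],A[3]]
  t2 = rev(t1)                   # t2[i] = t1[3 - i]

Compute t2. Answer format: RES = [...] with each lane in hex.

RES = [0x79, 0xdd, 0x3c, 0xf6]

t0 = [0x79, 0x3c, 0xf6, 0xdd]
t1 = [0xf6, 0x3c, 0xdd, 0x79]
t2 = [0x79, 0xdd, 0x3c, 0xf6]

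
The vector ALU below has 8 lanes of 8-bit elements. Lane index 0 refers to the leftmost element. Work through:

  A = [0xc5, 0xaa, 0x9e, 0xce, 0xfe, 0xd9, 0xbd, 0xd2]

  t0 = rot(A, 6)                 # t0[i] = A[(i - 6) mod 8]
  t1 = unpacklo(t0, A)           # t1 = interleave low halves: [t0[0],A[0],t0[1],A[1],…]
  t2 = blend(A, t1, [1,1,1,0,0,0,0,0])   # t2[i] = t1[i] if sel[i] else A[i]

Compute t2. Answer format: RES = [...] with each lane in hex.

RES = [ 0x9e  0xc5  0xce  0xce  0xfe  0xd9  0xbd  0xd2 ]

→ t0 |9e|ce|fe|d9|bd|d2|c5|aa|
→ t1 |9e|c5|ce|aa|fe|9e|d9|ce|
→ t2 |9e|c5|ce|ce|fe|d9|bd|d2|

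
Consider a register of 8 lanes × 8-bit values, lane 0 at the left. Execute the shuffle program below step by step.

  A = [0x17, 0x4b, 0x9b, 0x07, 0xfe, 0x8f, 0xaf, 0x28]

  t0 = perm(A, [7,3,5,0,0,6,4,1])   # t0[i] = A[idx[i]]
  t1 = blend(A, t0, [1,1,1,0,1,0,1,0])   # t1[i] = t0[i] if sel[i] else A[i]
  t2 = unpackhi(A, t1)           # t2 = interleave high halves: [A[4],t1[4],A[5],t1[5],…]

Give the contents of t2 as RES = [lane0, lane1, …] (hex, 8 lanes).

  t0: 28 07 8f 17 17 af fe 4b
  t1: 28 07 8f 07 17 8f fe 28
  t2: fe 17 8f 8f af fe 28 28

RES = [0xfe, 0x17, 0x8f, 0x8f, 0xaf, 0xfe, 0x28, 0x28]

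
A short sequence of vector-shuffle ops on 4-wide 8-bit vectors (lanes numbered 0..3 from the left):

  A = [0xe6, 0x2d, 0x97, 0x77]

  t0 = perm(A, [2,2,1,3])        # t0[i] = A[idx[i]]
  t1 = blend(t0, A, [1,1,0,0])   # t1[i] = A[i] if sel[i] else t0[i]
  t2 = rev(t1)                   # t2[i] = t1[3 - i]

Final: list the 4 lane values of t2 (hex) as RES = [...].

RES = [ 0x77  0x2d  0x2d  0xe6 ]

  t0: 97 97 2d 77
  t1: e6 2d 2d 77
  t2: 77 2d 2d e6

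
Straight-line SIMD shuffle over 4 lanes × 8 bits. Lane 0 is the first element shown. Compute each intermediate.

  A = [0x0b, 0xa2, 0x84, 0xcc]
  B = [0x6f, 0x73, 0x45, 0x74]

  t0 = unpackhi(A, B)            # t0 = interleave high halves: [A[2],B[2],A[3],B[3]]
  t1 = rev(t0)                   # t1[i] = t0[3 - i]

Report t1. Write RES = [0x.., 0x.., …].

RES = [0x74, 0xcc, 0x45, 0x84]

→ t0 |84|45|cc|74|
→ t1 |74|cc|45|84|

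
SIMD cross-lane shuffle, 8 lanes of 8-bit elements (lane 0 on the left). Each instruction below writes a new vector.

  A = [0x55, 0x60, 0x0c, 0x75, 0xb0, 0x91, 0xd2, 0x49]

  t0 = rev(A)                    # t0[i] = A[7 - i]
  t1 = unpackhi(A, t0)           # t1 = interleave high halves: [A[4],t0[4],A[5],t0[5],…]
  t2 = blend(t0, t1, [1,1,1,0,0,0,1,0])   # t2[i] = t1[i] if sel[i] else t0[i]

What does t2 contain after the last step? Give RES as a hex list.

RES = [0xb0, 0x75, 0x91, 0xb0, 0x75, 0x0c, 0x49, 0x55]

  t0: 49 d2 91 b0 75 0c 60 55
  t1: b0 75 91 0c d2 60 49 55
  t2: b0 75 91 b0 75 0c 49 55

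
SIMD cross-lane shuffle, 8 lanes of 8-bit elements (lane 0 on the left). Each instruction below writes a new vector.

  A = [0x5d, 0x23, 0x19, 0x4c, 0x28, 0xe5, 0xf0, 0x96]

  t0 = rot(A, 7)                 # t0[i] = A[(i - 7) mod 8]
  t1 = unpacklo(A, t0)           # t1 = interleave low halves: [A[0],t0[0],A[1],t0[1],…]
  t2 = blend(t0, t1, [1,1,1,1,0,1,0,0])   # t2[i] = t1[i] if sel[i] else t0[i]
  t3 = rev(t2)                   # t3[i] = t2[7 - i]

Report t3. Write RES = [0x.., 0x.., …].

  t0: 23 19 4c 28 e5 f0 96 5d
  t1: 5d 23 23 19 19 4c 4c 28
  t2: 5d 23 23 19 e5 4c 96 5d
  t3: 5d 96 4c e5 19 23 23 5d

RES = [ 0x5d  0x96  0x4c  0xe5  0x19  0x23  0x23  0x5d ]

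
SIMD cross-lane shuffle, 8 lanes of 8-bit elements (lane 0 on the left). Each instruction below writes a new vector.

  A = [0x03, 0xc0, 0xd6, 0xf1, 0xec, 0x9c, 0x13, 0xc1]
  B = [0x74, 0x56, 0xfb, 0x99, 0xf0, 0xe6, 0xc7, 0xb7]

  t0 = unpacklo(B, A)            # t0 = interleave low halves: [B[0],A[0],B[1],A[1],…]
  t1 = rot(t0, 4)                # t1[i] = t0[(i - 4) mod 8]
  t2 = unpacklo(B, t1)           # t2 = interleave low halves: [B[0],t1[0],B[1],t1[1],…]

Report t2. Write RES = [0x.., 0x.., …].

RES = [0x74, 0xfb, 0x56, 0xd6, 0xfb, 0x99, 0x99, 0xf1]

→ t0 |74|03|56|c0|fb|d6|99|f1|
→ t1 |fb|d6|99|f1|74|03|56|c0|
→ t2 |74|fb|56|d6|fb|99|99|f1|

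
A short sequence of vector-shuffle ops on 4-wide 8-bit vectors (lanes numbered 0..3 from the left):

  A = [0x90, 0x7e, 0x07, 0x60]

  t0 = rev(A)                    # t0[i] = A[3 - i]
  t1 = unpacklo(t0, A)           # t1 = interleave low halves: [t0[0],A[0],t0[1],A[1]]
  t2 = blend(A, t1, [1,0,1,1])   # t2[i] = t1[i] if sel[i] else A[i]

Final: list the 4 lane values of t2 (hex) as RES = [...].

  t0: 60 07 7e 90
  t1: 60 90 07 7e
  t2: 60 7e 07 7e

RES = [0x60, 0x7e, 0x07, 0x7e]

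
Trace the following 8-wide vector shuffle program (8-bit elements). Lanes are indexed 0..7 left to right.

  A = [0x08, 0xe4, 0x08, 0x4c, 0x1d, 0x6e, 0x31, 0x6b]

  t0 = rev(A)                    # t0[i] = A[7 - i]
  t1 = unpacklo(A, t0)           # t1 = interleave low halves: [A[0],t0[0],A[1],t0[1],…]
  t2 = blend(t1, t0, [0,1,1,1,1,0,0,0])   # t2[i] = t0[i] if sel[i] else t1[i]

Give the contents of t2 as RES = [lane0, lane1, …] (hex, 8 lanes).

RES = [ 0x08  0x31  0x6e  0x1d  0x4c  0x6e  0x4c  0x1d ]

→ t0 |6b|31|6e|1d|4c|08|e4|08|
→ t1 |08|6b|e4|31|08|6e|4c|1d|
→ t2 |08|31|6e|1d|4c|6e|4c|1d|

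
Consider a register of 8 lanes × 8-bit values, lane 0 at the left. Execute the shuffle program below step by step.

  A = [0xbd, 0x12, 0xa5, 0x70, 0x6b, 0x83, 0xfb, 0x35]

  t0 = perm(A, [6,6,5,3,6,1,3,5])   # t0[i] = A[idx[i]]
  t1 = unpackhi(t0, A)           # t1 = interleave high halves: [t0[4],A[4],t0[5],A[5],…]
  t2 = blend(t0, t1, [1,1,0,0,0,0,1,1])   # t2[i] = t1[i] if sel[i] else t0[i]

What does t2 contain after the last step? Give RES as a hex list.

→ t0 |fb|fb|83|70|fb|12|70|83|
→ t1 |fb|6b|12|83|70|fb|83|35|
→ t2 |fb|6b|83|70|fb|12|83|35|

RES = [ 0xfb  0x6b  0x83  0x70  0xfb  0x12  0x83  0x35 ]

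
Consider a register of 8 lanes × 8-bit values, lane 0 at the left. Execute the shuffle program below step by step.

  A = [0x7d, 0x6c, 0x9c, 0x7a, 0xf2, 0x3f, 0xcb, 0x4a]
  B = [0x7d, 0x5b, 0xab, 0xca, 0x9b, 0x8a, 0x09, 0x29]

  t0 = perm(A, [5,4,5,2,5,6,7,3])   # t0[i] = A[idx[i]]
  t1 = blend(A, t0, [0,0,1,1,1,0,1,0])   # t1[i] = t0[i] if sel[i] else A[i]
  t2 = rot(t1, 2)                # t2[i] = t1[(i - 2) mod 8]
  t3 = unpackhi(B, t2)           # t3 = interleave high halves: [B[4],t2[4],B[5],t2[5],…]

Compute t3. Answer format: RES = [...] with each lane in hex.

RES = [0x9b, 0x3f, 0x8a, 0x9c, 0x09, 0x3f, 0x29, 0x3f]

→ t0 |3f|f2|3f|9c|3f|cb|4a|7a|
→ t1 |7d|6c|3f|9c|3f|3f|4a|4a|
→ t2 |4a|4a|7d|6c|3f|9c|3f|3f|
→ t3 |9b|3f|8a|9c|09|3f|29|3f|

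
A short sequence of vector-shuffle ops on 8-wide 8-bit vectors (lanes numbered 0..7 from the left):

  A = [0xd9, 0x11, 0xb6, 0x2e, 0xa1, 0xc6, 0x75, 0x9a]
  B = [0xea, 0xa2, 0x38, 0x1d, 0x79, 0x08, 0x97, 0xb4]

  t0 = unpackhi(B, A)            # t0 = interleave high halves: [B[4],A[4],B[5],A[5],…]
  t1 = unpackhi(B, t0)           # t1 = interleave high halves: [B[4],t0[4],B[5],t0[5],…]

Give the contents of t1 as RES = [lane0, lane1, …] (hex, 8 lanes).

RES = [ 0x79  0x97  0x08  0x75  0x97  0xb4  0xb4  0x9a ]

  t0: 79 a1 08 c6 97 75 b4 9a
  t1: 79 97 08 75 97 b4 b4 9a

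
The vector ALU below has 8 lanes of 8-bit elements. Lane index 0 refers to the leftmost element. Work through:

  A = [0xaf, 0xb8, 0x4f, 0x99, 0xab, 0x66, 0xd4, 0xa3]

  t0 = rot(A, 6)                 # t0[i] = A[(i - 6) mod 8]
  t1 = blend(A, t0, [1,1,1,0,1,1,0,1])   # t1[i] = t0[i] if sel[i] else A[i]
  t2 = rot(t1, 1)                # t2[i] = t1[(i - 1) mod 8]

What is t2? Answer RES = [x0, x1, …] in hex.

RES = [ 0xb8  0x4f  0x99  0xab  0x99  0xd4  0xa3  0xd4 ]

t0 = [0x4f, 0x99, 0xab, 0x66, 0xd4, 0xa3, 0xaf, 0xb8]
t1 = [0x4f, 0x99, 0xab, 0x99, 0xd4, 0xa3, 0xd4, 0xb8]
t2 = [0xb8, 0x4f, 0x99, 0xab, 0x99, 0xd4, 0xa3, 0xd4]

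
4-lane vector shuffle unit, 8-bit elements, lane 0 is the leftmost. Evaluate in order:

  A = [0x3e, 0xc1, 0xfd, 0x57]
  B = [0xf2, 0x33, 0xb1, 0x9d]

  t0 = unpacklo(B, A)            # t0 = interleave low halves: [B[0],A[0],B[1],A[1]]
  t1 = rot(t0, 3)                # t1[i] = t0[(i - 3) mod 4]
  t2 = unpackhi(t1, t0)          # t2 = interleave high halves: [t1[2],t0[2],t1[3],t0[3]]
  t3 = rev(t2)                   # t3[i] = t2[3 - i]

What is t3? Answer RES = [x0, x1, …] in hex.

  t0: f2 3e 33 c1
  t1: 3e 33 c1 f2
  t2: c1 33 f2 c1
  t3: c1 f2 33 c1

RES = [ 0xc1  0xf2  0x33  0xc1 ]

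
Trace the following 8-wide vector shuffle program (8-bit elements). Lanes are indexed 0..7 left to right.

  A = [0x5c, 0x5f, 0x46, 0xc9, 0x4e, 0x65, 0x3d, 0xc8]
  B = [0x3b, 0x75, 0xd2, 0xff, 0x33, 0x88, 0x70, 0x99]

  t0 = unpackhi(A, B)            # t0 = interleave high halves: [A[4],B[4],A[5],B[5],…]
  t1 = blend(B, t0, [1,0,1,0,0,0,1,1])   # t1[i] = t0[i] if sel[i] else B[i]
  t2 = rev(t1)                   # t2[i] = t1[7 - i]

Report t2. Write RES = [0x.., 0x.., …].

RES = [0x99, 0xc8, 0x88, 0x33, 0xff, 0x65, 0x75, 0x4e]

t0 = [0x4e, 0x33, 0x65, 0x88, 0x3d, 0x70, 0xc8, 0x99]
t1 = [0x4e, 0x75, 0x65, 0xff, 0x33, 0x88, 0xc8, 0x99]
t2 = [0x99, 0xc8, 0x88, 0x33, 0xff, 0x65, 0x75, 0x4e]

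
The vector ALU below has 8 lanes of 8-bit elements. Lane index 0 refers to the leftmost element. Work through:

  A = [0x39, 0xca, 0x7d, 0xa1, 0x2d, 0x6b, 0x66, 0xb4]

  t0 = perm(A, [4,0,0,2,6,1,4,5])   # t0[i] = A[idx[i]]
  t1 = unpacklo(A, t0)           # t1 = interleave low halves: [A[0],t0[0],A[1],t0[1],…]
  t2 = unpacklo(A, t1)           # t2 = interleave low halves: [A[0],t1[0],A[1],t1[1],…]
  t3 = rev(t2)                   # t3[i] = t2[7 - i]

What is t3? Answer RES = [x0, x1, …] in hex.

RES = [0x39, 0xa1, 0xca, 0x7d, 0x2d, 0xca, 0x39, 0x39]

t0 = [0x2d, 0x39, 0x39, 0x7d, 0x66, 0xca, 0x2d, 0x6b]
t1 = [0x39, 0x2d, 0xca, 0x39, 0x7d, 0x39, 0xa1, 0x7d]
t2 = [0x39, 0x39, 0xca, 0x2d, 0x7d, 0xca, 0xa1, 0x39]
t3 = [0x39, 0xa1, 0xca, 0x7d, 0x2d, 0xca, 0x39, 0x39]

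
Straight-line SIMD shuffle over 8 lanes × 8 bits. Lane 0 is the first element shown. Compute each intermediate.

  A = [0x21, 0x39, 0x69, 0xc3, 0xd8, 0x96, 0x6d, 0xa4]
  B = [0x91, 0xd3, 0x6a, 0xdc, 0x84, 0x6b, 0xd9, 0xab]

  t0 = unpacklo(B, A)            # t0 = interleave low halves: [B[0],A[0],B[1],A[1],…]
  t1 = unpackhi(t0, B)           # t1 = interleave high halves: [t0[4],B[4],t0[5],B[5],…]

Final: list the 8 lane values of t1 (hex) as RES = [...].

t0 = [0x91, 0x21, 0xd3, 0x39, 0x6a, 0x69, 0xdc, 0xc3]
t1 = [0x6a, 0x84, 0x69, 0x6b, 0xdc, 0xd9, 0xc3, 0xab]

RES = [ 0x6a  0x84  0x69  0x6b  0xdc  0xd9  0xc3  0xab ]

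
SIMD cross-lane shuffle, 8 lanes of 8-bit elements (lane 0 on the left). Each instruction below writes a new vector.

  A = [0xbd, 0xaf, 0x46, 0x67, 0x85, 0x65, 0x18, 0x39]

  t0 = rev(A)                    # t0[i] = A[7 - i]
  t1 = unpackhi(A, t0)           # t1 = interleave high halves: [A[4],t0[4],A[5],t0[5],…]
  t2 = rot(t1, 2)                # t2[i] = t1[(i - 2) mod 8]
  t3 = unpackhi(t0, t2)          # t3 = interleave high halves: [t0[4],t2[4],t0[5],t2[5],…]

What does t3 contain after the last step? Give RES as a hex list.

→ t0 |39|18|65|85|67|46|af|bd|
→ t1 |85|67|65|46|18|af|39|bd|
→ t2 |39|bd|85|67|65|46|18|af|
→ t3 |67|65|46|46|af|18|bd|af|

RES = [ 0x67  0x65  0x46  0x46  0xaf  0x18  0xbd  0xaf ]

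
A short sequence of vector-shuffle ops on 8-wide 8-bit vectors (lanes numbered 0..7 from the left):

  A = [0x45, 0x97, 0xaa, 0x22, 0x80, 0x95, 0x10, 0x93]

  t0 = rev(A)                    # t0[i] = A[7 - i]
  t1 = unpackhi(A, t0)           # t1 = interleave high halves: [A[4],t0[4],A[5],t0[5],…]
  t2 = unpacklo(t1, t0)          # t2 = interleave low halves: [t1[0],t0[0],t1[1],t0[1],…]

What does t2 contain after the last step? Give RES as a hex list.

RES = [0x80, 0x93, 0x22, 0x10, 0x95, 0x95, 0xaa, 0x80]

t0 = [0x93, 0x10, 0x95, 0x80, 0x22, 0xaa, 0x97, 0x45]
t1 = [0x80, 0x22, 0x95, 0xaa, 0x10, 0x97, 0x93, 0x45]
t2 = [0x80, 0x93, 0x22, 0x10, 0x95, 0x95, 0xaa, 0x80]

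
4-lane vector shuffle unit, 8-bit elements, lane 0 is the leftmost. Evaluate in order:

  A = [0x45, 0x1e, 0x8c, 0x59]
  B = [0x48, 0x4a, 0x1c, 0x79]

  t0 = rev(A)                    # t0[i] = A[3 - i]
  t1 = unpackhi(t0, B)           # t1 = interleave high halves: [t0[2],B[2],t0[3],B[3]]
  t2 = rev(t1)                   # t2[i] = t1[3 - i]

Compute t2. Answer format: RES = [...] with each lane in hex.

RES = [0x79, 0x45, 0x1c, 0x1e]

→ t0 |59|8c|1e|45|
→ t1 |1e|1c|45|79|
→ t2 |79|45|1c|1e|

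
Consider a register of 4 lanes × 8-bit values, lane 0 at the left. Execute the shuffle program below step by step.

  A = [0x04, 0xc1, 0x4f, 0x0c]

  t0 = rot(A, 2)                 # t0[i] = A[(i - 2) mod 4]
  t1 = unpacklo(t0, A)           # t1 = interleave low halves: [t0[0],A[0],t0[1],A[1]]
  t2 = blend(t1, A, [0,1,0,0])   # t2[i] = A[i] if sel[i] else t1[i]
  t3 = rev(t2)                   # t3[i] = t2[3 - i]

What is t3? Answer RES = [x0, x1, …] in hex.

→ t0 |4f|0c|04|c1|
→ t1 |4f|04|0c|c1|
→ t2 |4f|c1|0c|c1|
→ t3 |c1|0c|c1|4f|

RES = [ 0xc1  0x0c  0xc1  0x4f ]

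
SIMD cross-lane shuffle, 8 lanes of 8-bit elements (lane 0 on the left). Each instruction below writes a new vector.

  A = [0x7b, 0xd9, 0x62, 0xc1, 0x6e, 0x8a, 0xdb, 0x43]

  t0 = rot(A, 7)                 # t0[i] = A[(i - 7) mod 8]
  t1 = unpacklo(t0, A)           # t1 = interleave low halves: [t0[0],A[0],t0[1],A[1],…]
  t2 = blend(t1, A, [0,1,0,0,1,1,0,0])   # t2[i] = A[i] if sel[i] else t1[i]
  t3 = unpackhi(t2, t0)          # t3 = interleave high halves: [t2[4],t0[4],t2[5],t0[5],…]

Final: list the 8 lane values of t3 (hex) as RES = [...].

→ t0 |d9|62|c1|6e|8a|db|43|7b|
→ t1 |d9|7b|62|d9|c1|62|6e|c1|
→ t2 |d9|d9|62|d9|6e|8a|6e|c1|
→ t3 |6e|8a|8a|db|6e|43|c1|7b|

RES = [0x6e, 0x8a, 0x8a, 0xdb, 0x6e, 0x43, 0xc1, 0x7b]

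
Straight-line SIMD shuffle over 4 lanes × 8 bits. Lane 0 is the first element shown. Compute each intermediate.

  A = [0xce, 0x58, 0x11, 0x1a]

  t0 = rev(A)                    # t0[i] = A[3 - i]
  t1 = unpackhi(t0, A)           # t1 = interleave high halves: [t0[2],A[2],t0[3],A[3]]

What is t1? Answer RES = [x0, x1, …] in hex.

RES = [0x58, 0x11, 0xce, 0x1a]

→ t0 |1a|11|58|ce|
→ t1 |58|11|ce|1a|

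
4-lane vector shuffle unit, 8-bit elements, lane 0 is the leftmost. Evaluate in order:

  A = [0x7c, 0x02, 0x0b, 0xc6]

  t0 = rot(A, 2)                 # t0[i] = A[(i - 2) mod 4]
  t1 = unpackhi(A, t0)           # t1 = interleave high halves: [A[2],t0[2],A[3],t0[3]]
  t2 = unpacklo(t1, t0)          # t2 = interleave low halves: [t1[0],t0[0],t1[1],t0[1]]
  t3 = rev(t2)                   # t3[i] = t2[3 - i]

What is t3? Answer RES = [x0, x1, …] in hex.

RES = [0xc6, 0x7c, 0x0b, 0x0b]

  t0: 0b c6 7c 02
  t1: 0b 7c c6 02
  t2: 0b 0b 7c c6
  t3: c6 7c 0b 0b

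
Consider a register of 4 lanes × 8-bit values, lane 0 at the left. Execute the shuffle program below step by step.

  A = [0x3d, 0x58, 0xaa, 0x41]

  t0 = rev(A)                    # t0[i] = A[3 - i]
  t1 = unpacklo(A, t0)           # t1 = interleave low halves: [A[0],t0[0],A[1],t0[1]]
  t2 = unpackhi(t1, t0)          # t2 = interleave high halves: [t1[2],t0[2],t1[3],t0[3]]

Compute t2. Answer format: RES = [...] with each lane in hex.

RES = [ 0x58  0x58  0xaa  0x3d ]

t0 = [0x41, 0xaa, 0x58, 0x3d]
t1 = [0x3d, 0x41, 0x58, 0xaa]
t2 = [0x58, 0x58, 0xaa, 0x3d]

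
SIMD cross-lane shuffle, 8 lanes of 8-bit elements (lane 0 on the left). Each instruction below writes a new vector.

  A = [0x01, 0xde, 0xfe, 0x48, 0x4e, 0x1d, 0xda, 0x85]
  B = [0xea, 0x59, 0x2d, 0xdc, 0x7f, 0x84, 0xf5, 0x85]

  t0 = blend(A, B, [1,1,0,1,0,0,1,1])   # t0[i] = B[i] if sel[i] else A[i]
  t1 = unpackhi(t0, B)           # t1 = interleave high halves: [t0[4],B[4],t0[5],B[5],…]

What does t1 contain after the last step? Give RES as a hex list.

→ t0 |ea|59|fe|dc|4e|1d|f5|85|
→ t1 |4e|7f|1d|84|f5|f5|85|85|

RES = [ 0x4e  0x7f  0x1d  0x84  0xf5  0xf5  0x85  0x85 ]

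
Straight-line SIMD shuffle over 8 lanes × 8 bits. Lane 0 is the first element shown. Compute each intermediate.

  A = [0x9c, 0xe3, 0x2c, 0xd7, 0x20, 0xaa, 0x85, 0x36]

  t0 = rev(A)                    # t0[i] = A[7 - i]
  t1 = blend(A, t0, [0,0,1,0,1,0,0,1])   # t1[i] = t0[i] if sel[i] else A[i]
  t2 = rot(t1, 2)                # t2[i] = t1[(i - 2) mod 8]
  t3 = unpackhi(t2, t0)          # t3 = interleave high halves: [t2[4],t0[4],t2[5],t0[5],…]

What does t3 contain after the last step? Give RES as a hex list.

t0 = [0x36, 0x85, 0xaa, 0x20, 0xd7, 0x2c, 0xe3, 0x9c]
t1 = [0x9c, 0xe3, 0xaa, 0xd7, 0xd7, 0xaa, 0x85, 0x9c]
t2 = [0x85, 0x9c, 0x9c, 0xe3, 0xaa, 0xd7, 0xd7, 0xaa]
t3 = [0xaa, 0xd7, 0xd7, 0x2c, 0xd7, 0xe3, 0xaa, 0x9c]

RES = [0xaa, 0xd7, 0xd7, 0x2c, 0xd7, 0xe3, 0xaa, 0x9c]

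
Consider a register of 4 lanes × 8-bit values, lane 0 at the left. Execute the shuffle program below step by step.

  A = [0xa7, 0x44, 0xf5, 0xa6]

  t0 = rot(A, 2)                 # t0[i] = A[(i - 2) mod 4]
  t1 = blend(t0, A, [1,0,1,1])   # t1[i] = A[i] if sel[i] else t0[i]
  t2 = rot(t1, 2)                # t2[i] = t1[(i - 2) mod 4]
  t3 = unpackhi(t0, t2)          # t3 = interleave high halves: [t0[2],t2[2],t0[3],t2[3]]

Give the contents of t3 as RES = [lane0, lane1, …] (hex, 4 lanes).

  t0: f5 a6 a7 44
  t1: a7 a6 f5 a6
  t2: f5 a6 a7 a6
  t3: a7 a7 44 a6

RES = [ 0xa7  0xa7  0x44  0xa6 ]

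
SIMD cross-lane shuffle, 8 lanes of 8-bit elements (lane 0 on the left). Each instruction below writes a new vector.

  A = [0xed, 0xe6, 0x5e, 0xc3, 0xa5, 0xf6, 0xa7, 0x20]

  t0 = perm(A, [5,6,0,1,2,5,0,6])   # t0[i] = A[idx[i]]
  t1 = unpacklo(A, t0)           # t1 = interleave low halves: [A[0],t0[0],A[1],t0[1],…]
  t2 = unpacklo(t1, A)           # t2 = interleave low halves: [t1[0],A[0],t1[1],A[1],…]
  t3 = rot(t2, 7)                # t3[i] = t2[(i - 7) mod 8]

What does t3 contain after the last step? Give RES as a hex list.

RES = [ 0xed  0xf6  0xe6  0xe6  0x5e  0xa7  0xc3  0xed ]

→ t0 |f6|a7|ed|e6|5e|f6|ed|a7|
→ t1 |ed|f6|e6|a7|5e|ed|c3|e6|
→ t2 |ed|ed|f6|e6|e6|5e|a7|c3|
→ t3 |ed|f6|e6|e6|5e|a7|c3|ed|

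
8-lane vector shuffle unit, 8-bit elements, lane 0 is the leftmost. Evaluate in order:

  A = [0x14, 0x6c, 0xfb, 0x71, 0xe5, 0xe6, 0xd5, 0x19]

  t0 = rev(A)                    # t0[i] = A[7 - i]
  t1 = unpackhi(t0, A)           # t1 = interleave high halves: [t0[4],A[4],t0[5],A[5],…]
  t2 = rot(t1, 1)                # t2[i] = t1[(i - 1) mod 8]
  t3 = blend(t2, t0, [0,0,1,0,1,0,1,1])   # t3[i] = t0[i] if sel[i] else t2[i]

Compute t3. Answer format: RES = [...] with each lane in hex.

RES = [ 0x19  0x71  0xe6  0xfb  0x71  0x6c  0x6c  0x14 ]

t0 = [0x19, 0xd5, 0xe6, 0xe5, 0x71, 0xfb, 0x6c, 0x14]
t1 = [0x71, 0xe5, 0xfb, 0xe6, 0x6c, 0xd5, 0x14, 0x19]
t2 = [0x19, 0x71, 0xe5, 0xfb, 0xe6, 0x6c, 0xd5, 0x14]
t3 = [0x19, 0x71, 0xe6, 0xfb, 0x71, 0x6c, 0x6c, 0x14]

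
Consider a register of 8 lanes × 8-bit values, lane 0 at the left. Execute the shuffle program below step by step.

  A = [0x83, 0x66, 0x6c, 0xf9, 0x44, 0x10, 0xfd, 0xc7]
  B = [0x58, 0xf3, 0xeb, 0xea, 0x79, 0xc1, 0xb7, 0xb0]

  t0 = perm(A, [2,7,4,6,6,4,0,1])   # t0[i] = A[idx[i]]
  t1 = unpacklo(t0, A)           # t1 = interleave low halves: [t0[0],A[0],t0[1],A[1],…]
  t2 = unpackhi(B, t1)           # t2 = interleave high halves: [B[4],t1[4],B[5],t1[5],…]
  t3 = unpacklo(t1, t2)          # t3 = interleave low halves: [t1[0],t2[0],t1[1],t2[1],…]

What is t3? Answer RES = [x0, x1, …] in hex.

t0 = [0x6c, 0xc7, 0x44, 0xfd, 0xfd, 0x44, 0x83, 0x66]
t1 = [0x6c, 0x83, 0xc7, 0x66, 0x44, 0x6c, 0xfd, 0xf9]
t2 = [0x79, 0x44, 0xc1, 0x6c, 0xb7, 0xfd, 0xb0, 0xf9]
t3 = [0x6c, 0x79, 0x83, 0x44, 0xc7, 0xc1, 0x66, 0x6c]

RES = [ 0x6c  0x79  0x83  0x44  0xc7  0xc1  0x66  0x6c ]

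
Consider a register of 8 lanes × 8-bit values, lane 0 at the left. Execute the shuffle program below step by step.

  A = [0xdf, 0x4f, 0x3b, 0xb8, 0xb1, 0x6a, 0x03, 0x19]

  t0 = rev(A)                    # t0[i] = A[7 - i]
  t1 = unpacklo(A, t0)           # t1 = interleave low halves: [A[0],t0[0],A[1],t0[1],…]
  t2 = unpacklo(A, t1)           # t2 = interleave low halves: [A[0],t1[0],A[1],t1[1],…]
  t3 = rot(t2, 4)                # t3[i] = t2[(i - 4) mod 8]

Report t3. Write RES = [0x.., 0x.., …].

t0 = [0x19, 0x03, 0x6a, 0xb1, 0xb8, 0x3b, 0x4f, 0xdf]
t1 = [0xdf, 0x19, 0x4f, 0x03, 0x3b, 0x6a, 0xb8, 0xb1]
t2 = [0xdf, 0xdf, 0x4f, 0x19, 0x3b, 0x4f, 0xb8, 0x03]
t3 = [0x3b, 0x4f, 0xb8, 0x03, 0xdf, 0xdf, 0x4f, 0x19]

RES = [ 0x3b  0x4f  0xb8  0x03  0xdf  0xdf  0x4f  0x19 ]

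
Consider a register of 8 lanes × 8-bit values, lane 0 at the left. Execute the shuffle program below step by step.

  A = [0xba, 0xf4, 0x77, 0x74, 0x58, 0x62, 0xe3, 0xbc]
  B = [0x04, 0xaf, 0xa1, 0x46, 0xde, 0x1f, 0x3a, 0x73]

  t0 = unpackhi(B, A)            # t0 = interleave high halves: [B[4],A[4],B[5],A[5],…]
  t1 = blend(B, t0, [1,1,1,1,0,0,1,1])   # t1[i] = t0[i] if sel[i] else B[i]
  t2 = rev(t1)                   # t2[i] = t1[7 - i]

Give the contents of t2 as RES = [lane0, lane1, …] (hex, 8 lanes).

t0 = [0xde, 0x58, 0x1f, 0x62, 0x3a, 0xe3, 0x73, 0xbc]
t1 = [0xde, 0x58, 0x1f, 0x62, 0xde, 0x1f, 0x73, 0xbc]
t2 = [0xbc, 0x73, 0x1f, 0xde, 0x62, 0x1f, 0x58, 0xde]

RES = [0xbc, 0x73, 0x1f, 0xde, 0x62, 0x1f, 0x58, 0xde]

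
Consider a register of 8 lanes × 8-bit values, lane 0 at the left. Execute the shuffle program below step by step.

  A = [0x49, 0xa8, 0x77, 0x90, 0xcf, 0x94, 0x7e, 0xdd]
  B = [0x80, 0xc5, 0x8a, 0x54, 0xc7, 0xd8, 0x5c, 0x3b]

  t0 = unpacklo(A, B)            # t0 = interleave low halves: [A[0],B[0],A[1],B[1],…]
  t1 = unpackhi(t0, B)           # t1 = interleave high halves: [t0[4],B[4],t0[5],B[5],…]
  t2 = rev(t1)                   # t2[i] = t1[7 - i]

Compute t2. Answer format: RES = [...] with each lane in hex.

RES = [ 0x3b  0x54  0x5c  0x90  0xd8  0x8a  0xc7  0x77 ]

t0 = [0x49, 0x80, 0xa8, 0xc5, 0x77, 0x8a, 0x90, 0x54]
t1 = [0x77, 0xc7, 0x8a, 0xd8, 0x90, 0x5c, 0x54, 0x3b]
t2 = [0x3b, 0x54, 0x5c, 0x90, 0xd8, 0x8a, 0xc7, 0x77]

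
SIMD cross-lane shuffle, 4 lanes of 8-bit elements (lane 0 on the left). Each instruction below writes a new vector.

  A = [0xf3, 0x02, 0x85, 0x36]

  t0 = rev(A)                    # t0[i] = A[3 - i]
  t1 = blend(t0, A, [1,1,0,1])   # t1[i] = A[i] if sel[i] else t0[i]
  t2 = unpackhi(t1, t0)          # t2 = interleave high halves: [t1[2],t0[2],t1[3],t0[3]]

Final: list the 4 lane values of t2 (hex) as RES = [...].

→ t0 |36|85|02|f3|
→ t1 |f3|02|02|36|
→ t2 |02|02|36|f3|

RES = [0x02, 0x02, 0x36, 0xf3]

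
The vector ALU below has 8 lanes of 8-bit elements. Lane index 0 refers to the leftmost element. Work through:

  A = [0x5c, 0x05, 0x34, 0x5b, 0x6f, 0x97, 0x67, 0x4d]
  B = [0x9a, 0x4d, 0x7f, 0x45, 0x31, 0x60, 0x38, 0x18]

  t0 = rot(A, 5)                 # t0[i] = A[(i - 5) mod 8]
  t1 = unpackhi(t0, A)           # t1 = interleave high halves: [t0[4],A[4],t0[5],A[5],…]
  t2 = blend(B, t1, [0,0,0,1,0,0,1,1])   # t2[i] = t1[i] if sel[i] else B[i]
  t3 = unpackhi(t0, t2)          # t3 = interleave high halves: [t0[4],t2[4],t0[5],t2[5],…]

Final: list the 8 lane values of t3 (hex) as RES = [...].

  t0: 5b 6f 97 67 4d 5c 05 34
  t1: 4d 6f 5c 97 05 67 34 4d
  t2: 9a 4d 7f 97 31 60 34 4d
  t3: 4d 31 5c 60 05 34 34 4d

RES = [ 0x4d  0x31  0x5c  0x60  0x05  0x34  0x34  0x4d ]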